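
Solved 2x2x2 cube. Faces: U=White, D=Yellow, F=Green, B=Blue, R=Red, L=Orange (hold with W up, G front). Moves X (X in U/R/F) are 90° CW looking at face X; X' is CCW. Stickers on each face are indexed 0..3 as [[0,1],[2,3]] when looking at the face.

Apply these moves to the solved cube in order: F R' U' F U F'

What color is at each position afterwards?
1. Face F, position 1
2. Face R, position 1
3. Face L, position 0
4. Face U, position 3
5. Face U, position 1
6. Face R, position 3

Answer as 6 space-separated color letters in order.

Answer: Y R G O B W

Derivation:
After move 1 (F): F=GGGG U=WWOO R=WRWR D=RRYY L=OYOY
After move 2 (R'): R=RRWW U=WBOB F=GWGO D=RGYG B=YBRB
After move 3 (U'): U=BBWO F=OYGO R=GWWW B=RRRB L=YBOY
After move 4 (F): F=GOOY U=BBYB R=WWOW D=WGYG L=YROG
After move 5 (U): U=YBBB F=WWOY R=RROW B=YRRB L=GOOG
After move 6 (F'): F=WYWO U=YBRO R=GRWW D=OGYG L=GBOB
Query 1: F[1] = Y
Query 2: R[1] = R
Query 3: L[0] = G
Query 4: U[3] = O
Query 5: U[1] = B
Query 6: R[3] = W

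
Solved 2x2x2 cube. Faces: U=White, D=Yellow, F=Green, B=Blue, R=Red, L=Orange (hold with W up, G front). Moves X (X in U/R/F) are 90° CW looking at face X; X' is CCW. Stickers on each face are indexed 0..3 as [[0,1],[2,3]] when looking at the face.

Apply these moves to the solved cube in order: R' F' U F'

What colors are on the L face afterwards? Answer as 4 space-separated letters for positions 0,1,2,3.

Answer: W B O R

Derivation:
After move 1 (R'): R=RRRR U=WBWB F=GWGW D=YGYG B=YBYB
After move 2 (F'): F=WWGG U=WBRR R=GRYR D=OOYG L=OBOW
After move 3 (U): U=RWRB F=GRGG R=YBYR B=OBYB L=WWOW
After move 4 (F'): F=RGGG U=RWYY R=OBOR D=WWYG L=WBOR
Query: L face = WBOR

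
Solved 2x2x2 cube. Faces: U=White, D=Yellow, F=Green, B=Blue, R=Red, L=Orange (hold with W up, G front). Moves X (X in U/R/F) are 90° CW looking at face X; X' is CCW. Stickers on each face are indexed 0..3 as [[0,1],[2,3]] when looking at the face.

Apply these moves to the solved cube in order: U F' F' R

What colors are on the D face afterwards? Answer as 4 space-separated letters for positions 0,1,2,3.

After move 1 (U): U=WWWW F=RRGG R=BBRR B=OOBB L=GGOO
After move 2 (F'): F=RGRG U=WWBR R=YBYR D=GOYY L=GWOW
After move 3 (F'): F=GGRR U=WWYY R=OBGR D=WWYY L=GROB
After move 4 (R): R=GORB U=WGYR F=GWRY D=WBYO B=YOWB
Query: D face = WBYO

Answer: W B Y O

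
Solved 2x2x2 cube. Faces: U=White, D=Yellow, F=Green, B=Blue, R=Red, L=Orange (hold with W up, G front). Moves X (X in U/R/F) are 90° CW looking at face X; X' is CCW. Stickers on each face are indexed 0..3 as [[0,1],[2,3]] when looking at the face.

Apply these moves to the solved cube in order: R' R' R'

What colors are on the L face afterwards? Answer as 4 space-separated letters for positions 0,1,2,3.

After move 1 (R'): R=RRRR U=WBWB F=GWGW D=YGYG B=YBYB
After move 2 (R'): R=RRRR U=WYWY F=GBGB D=YWYW B=GBGB
After move 3 (R'): R=RRRR U=WGWG F=GYGY D=YBYB B=WBWB
Query: L face = OOOO

Answer: O O O O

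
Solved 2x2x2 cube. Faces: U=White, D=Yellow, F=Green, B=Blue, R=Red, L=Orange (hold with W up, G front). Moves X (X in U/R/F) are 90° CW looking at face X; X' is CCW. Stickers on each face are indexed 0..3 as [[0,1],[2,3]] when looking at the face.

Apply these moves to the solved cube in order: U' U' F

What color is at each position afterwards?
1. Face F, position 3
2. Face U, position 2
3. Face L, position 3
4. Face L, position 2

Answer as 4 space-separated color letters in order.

After move 1 (U'): U=WWWW F=OOGG R=GGRR B=RRBB L=BBOO
After move 2 (U'): U=WWWW F=BBGG R=OORR B=GGBB L=RROO
After move 3 (F): F=GBGB U=WWOR R=WOWR D=ROYY L=RYOY
Query 1: F[3] = B
Query 2: U[2] = O
Query 3: L[3] = Y
Query 4: L[2] = O

Answer: B O Y O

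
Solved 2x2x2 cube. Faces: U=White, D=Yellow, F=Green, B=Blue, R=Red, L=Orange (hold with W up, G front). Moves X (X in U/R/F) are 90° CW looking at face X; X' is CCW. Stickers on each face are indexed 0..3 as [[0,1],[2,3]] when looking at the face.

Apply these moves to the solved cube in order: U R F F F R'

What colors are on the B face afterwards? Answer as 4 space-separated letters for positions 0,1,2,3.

Answer: O O O B

Derivation:
After move 1 (U): U=WWWW F=RRGG R=BBRR B=OOBB L=GGOO
After move 2 (R): R=RBRB U=WRWG F=RYGY D=YBYO B=WOWB
After move 3 (F): F=GRYY U=WROG R=WBGB D=RRYO L=GYOB
After move 4 (F): F=YGYR U=WRBY R=OBGB D=GWYO L=GROR
After move 5 (F): F=YYRG U=WRRR R=BBYB D=GOYO L=GGOW
After move 6 (R'): R=BBBY U=WWRW F=YRRR D=GYYG B=OOOB
Query: B face = OOOB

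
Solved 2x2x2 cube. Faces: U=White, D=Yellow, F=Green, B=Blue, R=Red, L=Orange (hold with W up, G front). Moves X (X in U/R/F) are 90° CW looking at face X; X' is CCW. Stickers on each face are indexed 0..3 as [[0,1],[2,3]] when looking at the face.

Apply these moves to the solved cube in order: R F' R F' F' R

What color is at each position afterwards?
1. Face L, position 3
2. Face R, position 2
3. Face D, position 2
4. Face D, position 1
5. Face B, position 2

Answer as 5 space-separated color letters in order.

After move 1 (R): R=RRRR U=WGWG F=GYGY D=YBYB B=WBWB
After move 2 (F'): F=YYGG U=WGRR R=BRYR D=OOYB L=OGOW
After move 3 (R): R=YBRR U=WYRG F=YOGB D=OWYW B=RBGB
After move 4 (F'): F=OBYG U=WYYR R=WBOR D=GWYW L=OGOR
After move 5 (F'): F=BGOY U=WYWO R=WBGR D=GRYW L=OROY
After move 6 (R): R=GWRB U=WGWY F=BROW D=GGYR B=OBYB
Query 1: L[3] = Y
Query 2: R[2] = R
Query 3: D[2] = Y
Query 4: D[1] = G
Query 5: B[2] = Y

Answer: Y R Y G Y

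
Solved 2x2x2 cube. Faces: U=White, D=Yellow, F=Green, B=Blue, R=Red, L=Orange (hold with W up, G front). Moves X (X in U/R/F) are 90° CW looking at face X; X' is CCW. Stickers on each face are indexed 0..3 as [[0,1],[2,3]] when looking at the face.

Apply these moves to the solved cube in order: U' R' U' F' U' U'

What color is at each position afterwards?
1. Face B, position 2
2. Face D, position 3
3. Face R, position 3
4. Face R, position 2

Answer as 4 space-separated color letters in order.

Answer: Y G R Y

Derivation:
After move 1 (U'): U=WWWW F=OOGG R=GGRR B=RRBB L=BBOO
After move 2 (R'): R=GRGR U=WBWR F=OWGW D=YOYG B=YRYB
After move 3 (U'): U=BRWW F=BBGW R=OWGR B=GRYB L=YROO
After move 4 (F'): F=BWBG U=BROG R=OWYR D=ROYG L=YWOW
After move 5 (U'): U=RGBO F=YWBG R=BWYR B=OWYB L=GROW
After move 6 (U'): U=GORB F=GRBG R=YWYR B=BWYB L=OWOW
Query 1: B[2] = Y
Query 2: D[3] = G
Query 3: R[3] = R
Query 4: R[2] = Y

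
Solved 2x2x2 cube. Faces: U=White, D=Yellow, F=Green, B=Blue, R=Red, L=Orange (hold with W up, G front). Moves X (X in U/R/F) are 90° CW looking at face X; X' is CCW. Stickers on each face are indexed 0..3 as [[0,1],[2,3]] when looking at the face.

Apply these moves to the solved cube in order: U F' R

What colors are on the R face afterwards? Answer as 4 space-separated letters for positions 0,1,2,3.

After move 1 (U): U=WWWW F=RRGG R=BBRR B=OOBB L=GGOO
After move 2 (F'): F=RGRG U=WWBR R=YBYR D=GOYY L=GWOW
After move 3 (R): R=YYRB U=WGBG F=RORY D=GBYO B=ROWB
Query: R face = YYRB

Answer: Y Y R B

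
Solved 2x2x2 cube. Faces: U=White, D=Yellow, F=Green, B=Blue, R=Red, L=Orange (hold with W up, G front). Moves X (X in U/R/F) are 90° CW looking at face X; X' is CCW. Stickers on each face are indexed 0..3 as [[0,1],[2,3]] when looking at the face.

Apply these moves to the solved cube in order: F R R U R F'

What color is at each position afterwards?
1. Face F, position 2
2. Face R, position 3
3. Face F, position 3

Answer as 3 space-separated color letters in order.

After move 1 (F): F=GGGG U=WWOO R=WRWR D=RRYY L=OYOY
After move 2 (R): R=WWRR U=WGOG F=GRGY D=RBYB B=OBWB
After move 3 (R): R=RWRW U=WROY F=GBGB D=RWYO B=GBGB
After move 4 (U): U=OWYR F=RWGB R=GBRW B=OYGB L=GBOY
After move 5 (R): R=RGWB U=OWYB F=RWGO D=RGYO B=RYWB
After move 6 (F'): F=WORG U=OWRW R=GGRB D=BYYO L=GBOY
Query 1: F[2] = R
Query 2: R[3] = B
Query 3: F[3] = G

Answer: R B G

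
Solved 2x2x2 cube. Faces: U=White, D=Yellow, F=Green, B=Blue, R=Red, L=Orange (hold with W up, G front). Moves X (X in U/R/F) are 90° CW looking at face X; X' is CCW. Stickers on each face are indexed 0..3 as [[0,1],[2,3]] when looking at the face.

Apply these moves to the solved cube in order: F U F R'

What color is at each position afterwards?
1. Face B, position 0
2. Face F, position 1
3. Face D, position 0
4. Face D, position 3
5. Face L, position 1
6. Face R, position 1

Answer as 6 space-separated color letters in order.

Answer: Y W W R R R

Derivation:
After move 1 (F): F=GGGG U=WWOO R=WRWR D=RRYY L=OYOY
After move 2 (U): U=OWOW F=WRGG R=BBWR B=OYBB L=GGOY
After move 3 (F): F=GWGR U=OWYG R=OBWR D=WBYY L=GROR
After move 4 (R'): R=BROW U=OBYO F=GWGG D=WWYR B=YYBB
Query 1: B[0] = Y
Query 2: F[1] = W
Query 3: D[0] = W
Query 4: D[3] = R
Query 5: L[1] = R
Query 6: R[1] = R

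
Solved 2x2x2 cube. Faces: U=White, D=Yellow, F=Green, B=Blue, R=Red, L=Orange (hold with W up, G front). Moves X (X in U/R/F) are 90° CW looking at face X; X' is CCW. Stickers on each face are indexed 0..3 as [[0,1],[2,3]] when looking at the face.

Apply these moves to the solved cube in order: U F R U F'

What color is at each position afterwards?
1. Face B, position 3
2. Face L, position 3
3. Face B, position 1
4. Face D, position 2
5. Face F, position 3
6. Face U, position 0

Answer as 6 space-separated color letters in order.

After move 1 (U): U=WWWW F=RRGG R=BBRR B=OOBB L=GGOO
After move 2 (F): F=GRGR U=WWOG R=WBWR D=RBYY L=GYOY
After move 3 (R): R=WWRB U=WROR F=GBGY D=RBYO B=GOWB
After move 4 (U): U=OWRR F=WWGY R=GORB B=GYWB L=GBOY
After move 5 (F'): F=WYWG U=OWGR R=BORB D=BYYO L=GROR
Query 1: B[3] = B
Query 2: L[3] = R
Query 3: B[1] = Y
Query 4: D[2] = Y
Query 5: F[3] = G
Query 6: U[0] = O

Answer: B R Y Y G O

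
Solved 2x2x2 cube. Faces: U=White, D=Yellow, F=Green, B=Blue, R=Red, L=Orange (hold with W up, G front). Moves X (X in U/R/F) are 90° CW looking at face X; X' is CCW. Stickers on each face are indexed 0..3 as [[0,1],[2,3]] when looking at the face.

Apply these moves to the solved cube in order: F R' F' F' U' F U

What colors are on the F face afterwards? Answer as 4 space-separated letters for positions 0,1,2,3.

After move 1 (F): F=GGGG U=WWOO R=WRWR D=RRYY L=OYOY
After move 2 (R'): R=RRWW U=WBOB F=GWGO D=RGYG B=YBRB
After move 3 (F'): F=WOGG U=WBRW R=GRRW D=YYYG L=OBOO
After move 4 (F'): F=OGWG U=WBGR R=YRYW D=BOYG L=OWOR
After move 5 (U'): U=BRWG F=OWWG R=OGYW B=YRRB L=YBOR
After move 6 (F): F=WOGW U=BRRB R=WGGW D=YOYG L=YBOO
After move 7 (U): U=RBBR F=WGGW R=YRGW B=YBRB L=WOOO
Query: F face = WGGW

Answer: W G G W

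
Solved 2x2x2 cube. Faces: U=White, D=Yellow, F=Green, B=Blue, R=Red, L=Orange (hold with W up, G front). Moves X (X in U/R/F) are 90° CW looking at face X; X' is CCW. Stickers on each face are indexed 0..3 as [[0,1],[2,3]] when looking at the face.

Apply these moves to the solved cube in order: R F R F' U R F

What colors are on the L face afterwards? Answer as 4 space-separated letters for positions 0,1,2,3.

After move 1 (R): R=RRRR U=WGWG F=GYGY D=YBYB B=WBWB
After move 2 (F): F=GGYY U=WGOO R=WRGR D=RRYB L=OYOB
After move 3 (R): R=GWRR U=WGOY F=GRYB D=RWYW B=OBGB
After move 4 (F'): F=RBGY U=WGGR R=WWRR D=YBYW L=OYOO
After move 5 (U): U=GWRG F=WWGY R=OBRR B=OYGB L=RBOO
After move 6 (R): R=RORB U=GWRY F=WBGW D=YGYO B=GYWB
After move 7 (F): F=GWWB U=GWOB R=ROYB D=RRYO L=RYOG
Query: L face = RYOG

Answer: R Y O G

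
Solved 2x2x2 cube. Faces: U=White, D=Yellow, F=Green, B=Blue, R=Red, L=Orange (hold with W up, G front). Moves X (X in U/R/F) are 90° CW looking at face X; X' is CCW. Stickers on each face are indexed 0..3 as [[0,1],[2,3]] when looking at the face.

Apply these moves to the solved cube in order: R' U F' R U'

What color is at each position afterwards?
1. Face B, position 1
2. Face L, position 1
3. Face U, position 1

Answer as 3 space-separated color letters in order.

Answer: G O G

Derivation:
After move 1 (R'): R=RRRR U=WBWB F=GWGW D=YGYG B=YBYB
After move 2 (U): U=WWBB F=RRGW R=YBRR B=OOYB L=GWOO
After move 3 (F'): F=RWRG U=WWYR R=GBYR D=WOYG L=GBOB
After move 4 (R): R=YGRB U=WWYG F=RORG D=WYYO B=ROWB
After move 5 (U'): U=WGWY F=GBRG R=RORB B=YGWB L=ROOB
Query 1: B[1] = G
Query 2: L[1] = O
Query 3: U[1] = G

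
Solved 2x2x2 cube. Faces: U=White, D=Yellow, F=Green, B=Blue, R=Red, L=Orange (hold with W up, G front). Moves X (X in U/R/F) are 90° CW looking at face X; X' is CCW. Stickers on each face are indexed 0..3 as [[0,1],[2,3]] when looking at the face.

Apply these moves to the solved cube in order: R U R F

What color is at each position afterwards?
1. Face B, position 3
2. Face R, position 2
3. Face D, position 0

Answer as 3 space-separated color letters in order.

After move 1 (R): R=RRRR U=WGWG F=GYGY D=YBYB B=WBWB
After move 2 (U): U=WWGG F=RRGY R=WBRR B=OOWB L=GYOO
After move 3 (R): R=RWRB U=WRGY F=RBGB D=YWYO B=GOWB
After move 4 (F): F=GRBB U=WROY R=GWYB D=RRYO L=GYOW
Query 1: B[3] = B
Query 2: R[2] = Y
Query 3: D[0] = R

Answer: B Y R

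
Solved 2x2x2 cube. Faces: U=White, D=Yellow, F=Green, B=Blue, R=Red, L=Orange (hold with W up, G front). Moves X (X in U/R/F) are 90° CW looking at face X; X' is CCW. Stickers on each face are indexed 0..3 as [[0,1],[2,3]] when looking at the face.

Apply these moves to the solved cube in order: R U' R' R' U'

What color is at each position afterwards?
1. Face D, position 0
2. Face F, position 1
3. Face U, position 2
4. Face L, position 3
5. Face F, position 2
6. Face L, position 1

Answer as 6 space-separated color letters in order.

Answer: Y B G O G R

Derivation:
After move 1 (R): R=RRRR U=WGWG F=GYGY D=YBYB B=WBWB
After move 2 (U'): U=GGWW F=OOGY R=GYRR B=RRWB L=WBOO
After move 3 (R'): R=YRGR U=GWWR F=OGGW D=YOYY B=BRBB
After move 4 (R'): R=RRYG U=GBWB F=OWGR D=YGYW B=YROB
After move 5 (U'): U=BBGW F=WBGR R=OWYG B=RROB L=YROO
Query 1: D[0] = Y
Query 2: F[1] = B
Query 3: U[2] = G
Query 4: L[3] = O
Query 5: F[2] = G
Query 6: L[1] = R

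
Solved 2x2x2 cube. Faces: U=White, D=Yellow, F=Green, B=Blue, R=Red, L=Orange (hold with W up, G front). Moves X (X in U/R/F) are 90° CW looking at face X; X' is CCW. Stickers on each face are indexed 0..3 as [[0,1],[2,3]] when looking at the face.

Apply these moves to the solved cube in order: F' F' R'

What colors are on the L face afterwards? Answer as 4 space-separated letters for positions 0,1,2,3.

After move 1 (F'): F=GGGG U=WWRR R=YRYR D=OOYY L=OWOW
After move 2 (F'): F=GGGG U=WWYY R=OROR D=WWYY L=OROR
After move 3 (R'): R=RROO U=WBYB F=GWGY D=WGYG B=YBWB
Query: L face = OROR

Answer: O R O R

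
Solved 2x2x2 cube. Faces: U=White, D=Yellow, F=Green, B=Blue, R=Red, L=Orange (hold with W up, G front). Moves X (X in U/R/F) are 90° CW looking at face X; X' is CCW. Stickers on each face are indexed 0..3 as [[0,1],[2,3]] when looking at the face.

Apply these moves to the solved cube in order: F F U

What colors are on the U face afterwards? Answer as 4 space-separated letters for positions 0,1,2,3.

Answer: Y W Y W

Derivation:
After move 1 (F): F=GGGG U=WWOO R=WRWR D=RRYY L=OYOY
After move 2 (F): F=GGGG U=WWYY R=OROR D=WWYY L=OROR
After move 3 (U): U=YWYW F=ORGG R=BBOR B=ORBB L=GGOR
Query: U face = YWYW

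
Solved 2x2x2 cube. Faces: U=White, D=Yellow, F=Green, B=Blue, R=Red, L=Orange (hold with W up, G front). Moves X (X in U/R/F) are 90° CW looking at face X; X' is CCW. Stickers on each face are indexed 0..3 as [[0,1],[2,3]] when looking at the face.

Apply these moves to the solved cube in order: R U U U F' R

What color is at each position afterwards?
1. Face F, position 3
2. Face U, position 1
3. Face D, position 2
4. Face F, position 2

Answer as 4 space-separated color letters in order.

Answer: B Y Y O

Derivation:
After move 1 (R): R=RRRR U=WGWG F=GYGY D=YBYB B=WBWB
After move 2 (U): U=WWGG F=RRGY R=WBRR B=OOWB L=GYOO
After move 3 (U): U=GWGW F=WBGY R=OORR B=GYWB L=RROO
After move 4 (U): U=GGWW F=OOGY R=GYRR B=RRWB L=WBOO
After move 5 (F'): F=OYOG U=GGGR R=BYYR D=BOYB L=WWOW
After move 6 (R): R=YBRY U=GYGG F=OOOB D=BWYR B=RRGB
Query 1: F[3] = B
Query 2: U[1] = Y
Query 3: D[2] = Y
Query 4: F[2] = O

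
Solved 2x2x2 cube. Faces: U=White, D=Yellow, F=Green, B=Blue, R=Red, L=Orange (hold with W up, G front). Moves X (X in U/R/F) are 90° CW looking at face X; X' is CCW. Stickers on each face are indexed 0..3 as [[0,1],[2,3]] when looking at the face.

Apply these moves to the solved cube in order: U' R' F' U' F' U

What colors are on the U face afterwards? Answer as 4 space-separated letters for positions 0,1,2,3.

Answer: W B Y G

Derivation:
After move 1 (U'): U=WWWW F=OOGG R=GGRR B=RRBB L=BBOO
After move 2 (R'): R=GRGR U=WBWR F=OWGW D=YOYG B=YRYB
After move 3 (F'): F=WWOG U=WBGG R=ORYR D=BOYG L=BROW
After move 4 (U'): U=BGWG F=BROG R=WWYR B=ORYB L=YROW
After move 5 (F'): F=RGBO U=BGWY R=OWBR D=RWYG L=YGOW
After move 6 (U): U=WBYG F=OWBO R=ORBR B=YGYB L=RGOW
Query: U face = WBYG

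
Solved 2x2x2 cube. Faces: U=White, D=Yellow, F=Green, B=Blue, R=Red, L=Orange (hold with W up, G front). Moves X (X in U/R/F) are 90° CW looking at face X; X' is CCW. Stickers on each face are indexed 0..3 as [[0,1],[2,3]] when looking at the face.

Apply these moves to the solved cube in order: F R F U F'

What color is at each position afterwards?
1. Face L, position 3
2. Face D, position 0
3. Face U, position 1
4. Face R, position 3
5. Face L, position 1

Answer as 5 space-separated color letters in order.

Answer: Y G W R G

Derivation:
After move 1 (F): F=GGGG U=WWOO R=WRWR D=RRYY L=OYOY
After move 2 (R): R=WWRR U=WGOG F=GRGY D=RBYB B=OBWB
After move 3 (F): F=GGYR U=WGYY R=OWGR D=RWYB L=OROB
After move 4 (U): U=YWYG F=OWYR R=OBGR B=ORWB L=GGOB
After move 5 (F'): F=WROY U=YWOG R=WBRR D=GBYB L=GGOY
Query 1: L[3] = Y
Query 2: D[0] = G
Query 3: U[1] = W
Query 4: R[3] = R
Query 5: L[1] = G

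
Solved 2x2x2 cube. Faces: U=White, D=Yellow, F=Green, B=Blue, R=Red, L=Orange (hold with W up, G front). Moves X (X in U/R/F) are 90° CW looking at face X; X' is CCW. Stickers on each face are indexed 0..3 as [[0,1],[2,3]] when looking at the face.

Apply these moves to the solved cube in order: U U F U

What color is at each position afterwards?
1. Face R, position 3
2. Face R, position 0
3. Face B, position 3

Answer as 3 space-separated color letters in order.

Answer: R G B

Derivation:
After move 1 (U): U=WWWW F=RRGG R=BBRR B=OOBB L=GGOO
After move 2 (U): U=WWWW F=BBGG R=OORR B=GGBB L=RROO
After move 3 (F): F=GBGB U=WWOR R=WOWR D=ROYY L=RYOY
After move 4 (U): U=OWRW F=WOGB R=GGWR B=RYBB L=GBOY
Query 1: R[3] = R
Query 2: R[0] = G
Query 3: B[3] = B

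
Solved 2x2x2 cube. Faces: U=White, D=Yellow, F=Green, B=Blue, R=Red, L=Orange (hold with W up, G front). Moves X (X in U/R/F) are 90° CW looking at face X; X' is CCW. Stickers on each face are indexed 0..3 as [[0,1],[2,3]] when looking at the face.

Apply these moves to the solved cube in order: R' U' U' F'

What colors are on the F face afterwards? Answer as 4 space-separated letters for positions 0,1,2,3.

After move 1 (R'): R=RRRR U=WBWB F=GWGW D=YGYG B=YBYB
After move 2 (U'): U=BBWW F=OOGW R=GWRR B=RRYB L=YBOO
After move 3 (U'): U=BWBW F=YBGW R=OORR B=GWYB L=RROO
After move 4 (F'): F=BWYG U=BWOR R=GOYR D=ROYG L=RWOB
Query: F face = BWYG

Answer: B W Y G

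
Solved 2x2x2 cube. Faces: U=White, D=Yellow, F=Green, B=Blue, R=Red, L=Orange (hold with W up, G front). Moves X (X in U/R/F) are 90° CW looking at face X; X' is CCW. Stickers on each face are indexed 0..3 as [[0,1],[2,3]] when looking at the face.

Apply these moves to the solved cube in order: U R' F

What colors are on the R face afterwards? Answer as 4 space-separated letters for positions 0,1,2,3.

Answer: W R O R

Derivation:
After move 1 (U): U=WWWW F=RRGG R=BBRR B=OOBB L=GGOO
After move 2 (R'): R=BRBR U=WBWO F=RWGW D=YRYG B=YOYB
After move 3 (F): F=GRWW U=WBOG R=WROR D=BBYG L=GYOR
Query: R face = WROR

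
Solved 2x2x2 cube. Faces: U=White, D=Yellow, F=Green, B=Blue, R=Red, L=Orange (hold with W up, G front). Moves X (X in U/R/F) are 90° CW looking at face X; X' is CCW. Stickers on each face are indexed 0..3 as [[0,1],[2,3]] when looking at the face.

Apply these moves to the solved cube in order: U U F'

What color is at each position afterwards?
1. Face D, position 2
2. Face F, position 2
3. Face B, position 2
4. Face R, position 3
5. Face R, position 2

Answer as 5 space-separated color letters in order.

After move 1 (U): U=WWWW F=RRGG R=BBRR B=OOBB L=GGOO
After move 2 (U): U=WWWW F=BBGG R=OORR B=GGBB L=RROO
After move 3 (F'): F=BGBG U=WWOR R=YOYR D=ROYY L=RWOW
Query 1: D[2] = Y
Query 2: F[2] = B
Query 3: B[2] = B
Query 4: R[3] = R
Query 5: R[2] = Y

Answer: Y B B R Y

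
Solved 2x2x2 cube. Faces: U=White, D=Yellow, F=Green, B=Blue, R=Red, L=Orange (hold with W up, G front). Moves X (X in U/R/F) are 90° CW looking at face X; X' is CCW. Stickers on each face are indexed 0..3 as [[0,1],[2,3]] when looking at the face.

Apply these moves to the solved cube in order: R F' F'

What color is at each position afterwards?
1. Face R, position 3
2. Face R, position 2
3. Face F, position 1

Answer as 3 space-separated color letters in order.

Answer: R O G

Derivation:
After move 1 (R): R=RRRR U=WGWG F=GYGY D=YBYB B=WBWB
After move 2 (F'): F=YYGG U=WGRR R=BRYR D=OOYB L=OGOW
After move 3 (F'): F=YGYG U=WGBY R=OROR D=GWYB L=OROR
Query 1: R[3] = R
Query 2: R[2] = O
Query 3: F[1] = G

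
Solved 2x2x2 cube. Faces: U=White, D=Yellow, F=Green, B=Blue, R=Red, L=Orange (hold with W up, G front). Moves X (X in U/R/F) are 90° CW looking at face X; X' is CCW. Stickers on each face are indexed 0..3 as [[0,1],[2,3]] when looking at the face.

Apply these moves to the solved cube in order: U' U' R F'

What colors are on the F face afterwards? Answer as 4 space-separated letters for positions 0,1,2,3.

After move 1 (U'): U=WWWW F=OOGG R=GGRR B=RRBB L=BBOO
After move 2 (U'): U=WWWW F=BBGG R=OORR B=GGBB L=RROO
After move 3 (R): R=RORO U=WBWG F=BYGY D=YBYG B=WGWB
After move 4 (F'): F=YYBG U=WBRR R=BOYO D=ROYG L=RGOW
Query: F face = YYBG

Answer: Y Y B G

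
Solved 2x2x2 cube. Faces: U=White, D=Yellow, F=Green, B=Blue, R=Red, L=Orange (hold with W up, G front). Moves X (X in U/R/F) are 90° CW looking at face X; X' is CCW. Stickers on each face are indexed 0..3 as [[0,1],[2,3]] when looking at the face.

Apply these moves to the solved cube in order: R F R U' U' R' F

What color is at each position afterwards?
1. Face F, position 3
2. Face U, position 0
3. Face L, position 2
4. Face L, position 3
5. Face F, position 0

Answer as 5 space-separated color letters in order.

Answer: O Y O B Y

Derivation:
After move 1 (R): R=RRRR U=WGWG F=GYGY D=YBYB B=WBWB
After move 2 (F): F=GGYY U=WGOO R=WRGR D=RRYB L=OYOB
After move 3 (R): R=GWRR U=WGOY F=GRYB D=RWYW B=OBGB
After move 4 (U'): U=GYWO F=OYYB R=GRRR B=GWGB L=OBOB
After move 5 (U'): U=YOGW F=OBYB R=OYRR B=GRGB L=GWOB
After move 6 (R'): R=YROR U=YGGG F=OOYW D=RBYB B=WRWB
After move 7 (F): F=YOWO U=YGBW R=GRGR D=OYYB L=GROB
Query 1: F[3] = O
Query 2: U[0] = Y
Query 3: L[2] = O
Query 4: L[3] = B
Query 5: F[0] = Y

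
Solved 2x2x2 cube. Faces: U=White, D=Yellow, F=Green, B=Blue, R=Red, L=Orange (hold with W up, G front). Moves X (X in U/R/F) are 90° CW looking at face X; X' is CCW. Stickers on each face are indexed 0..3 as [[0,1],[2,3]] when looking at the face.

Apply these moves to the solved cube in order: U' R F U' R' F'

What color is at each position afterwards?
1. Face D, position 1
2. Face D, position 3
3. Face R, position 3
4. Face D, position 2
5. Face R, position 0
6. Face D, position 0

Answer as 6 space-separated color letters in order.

After move 1 (U'): U=WWWW F=OOGG R=GGRR B=RRBB L=BBOO
After move 2 (R): R=RGRG U=WOWG F=OYGY D=YBYR B=WRWB
After move 3 (F): F=GOYY U=WOOB R=WGGG D=RRYR L=BYOB
After move 4 (U'): U=OBWO F=BYYY R=GOGG B=WGWB L=WROB
After move 5 (R'): R=OGGG U=OWWW F=BBYO D=RYYY B=RGRB
After move 6 (F'): F=BOBY U=OWOG R=YGRG D=RBYY L=WWOW
Query 1: D[1] = B
Query 2: D[3] = Y
Query 3: R[3] = G
Query 4: D[2] = Y
Query 5: R[0] = Y
Query 6: D[0] = R

Answer: B Y G Y Y R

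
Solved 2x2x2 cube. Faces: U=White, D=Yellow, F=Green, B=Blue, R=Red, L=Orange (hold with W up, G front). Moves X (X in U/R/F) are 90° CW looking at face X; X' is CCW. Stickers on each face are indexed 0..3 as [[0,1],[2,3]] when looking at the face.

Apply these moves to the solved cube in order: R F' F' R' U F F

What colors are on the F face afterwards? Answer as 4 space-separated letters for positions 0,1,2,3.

After move 1 (R): R=RRRR U=WGWG F=GYGY D=YBYB B=WBWB
After move 2 (F'): F=YYGG U=WGRR R=BRYR D=OOYB L=OGOW
After move 3 (F'): F=YGYG U=WGBY R=OROR D=GWYB L=OROR
After move 4 (R'): R=RROO U=WWBW F=YGYY D=GGYG B=BBWB
After move 5 (U): U=BWWW F=RRYY R=BBOO B=ORWB L=YGOR
After move 6 (F): F=YRYR U=BWRG R=WBWO D=OBYG L=YGOG
After move 7 (F): F=YYRR U=BWGG R=RBGO D=WWYG L=YOOB
Query: F face = YYRR

Answer: Y Y R R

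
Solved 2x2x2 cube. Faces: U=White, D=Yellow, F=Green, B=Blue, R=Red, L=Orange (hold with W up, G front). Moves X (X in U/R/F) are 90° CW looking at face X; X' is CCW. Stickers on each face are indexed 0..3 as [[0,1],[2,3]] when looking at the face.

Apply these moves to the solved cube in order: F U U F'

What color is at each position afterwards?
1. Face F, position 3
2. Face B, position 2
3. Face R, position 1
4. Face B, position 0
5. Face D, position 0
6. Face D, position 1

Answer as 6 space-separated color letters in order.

After move 1 (F): F=GGGG U=WWOO R=WRWR D=RRYY L=OYOY
After move 2 (U): U=OWOW F=WRGG R=BBWR B=OYBB L=GGOY
After move 3 (U): U=OOWW F=BBGG R=OYWR B=GGBB L=WROY
After move 4 (F'): F=BGBG U=OOOW R=RYRR D=RYYY L=WWOW
Query 1: F[3] = G
Query 2: B[2] = B
Query 3: R[1] = Y
Query 4: B[0] = G
Query 5: D[0] = R
Query 6: D[1] = Y

Answer: G B Y G R Y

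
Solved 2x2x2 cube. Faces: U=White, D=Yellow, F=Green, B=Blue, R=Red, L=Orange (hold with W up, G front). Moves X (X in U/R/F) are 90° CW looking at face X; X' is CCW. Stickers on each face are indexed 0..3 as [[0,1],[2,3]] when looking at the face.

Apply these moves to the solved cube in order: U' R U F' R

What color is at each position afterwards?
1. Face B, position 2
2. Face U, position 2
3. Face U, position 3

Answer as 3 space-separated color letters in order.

Answer: W W G

Derivation:
After move 1 (U'): U=WWWW F=OOGG R=GGRR B=RRBB L=BBOO
After move 2 (R): R=RGRG U=WOWG F=OYGY D=YBYR B=WRWB
After move 3 (U): U=WWGO F=RGGY R=WRRG B=BBWB L=OYOO
After move 4 (F'): F=GYRG U=WWWR R=BRYG D=YOYR L=OOOG
After move 5 (R): R=YBGR U=WYWG F=GORR D=YWYB B=RBWB
Query 1: B[2] = W
Query 2: U[2] = W
Query 3: U[3] = G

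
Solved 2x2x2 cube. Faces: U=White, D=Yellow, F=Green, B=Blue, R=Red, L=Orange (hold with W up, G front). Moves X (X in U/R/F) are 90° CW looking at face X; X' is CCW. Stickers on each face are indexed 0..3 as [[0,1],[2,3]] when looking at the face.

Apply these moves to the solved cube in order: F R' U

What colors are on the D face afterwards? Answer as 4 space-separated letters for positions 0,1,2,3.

Answer: R G Y G

Derivation:
After move 1 (F): F=GGGG U=WWOO R=WRWR D=RRYY L=OYOY
After move 2 (R'): R=RRWW U=WBOB F=GWGO D=RGYG B=YBRB
After move 3 (U): U=OWBB F=RRGO R=YBWW B=OYRB L=GWOY
Query: D face = RGYG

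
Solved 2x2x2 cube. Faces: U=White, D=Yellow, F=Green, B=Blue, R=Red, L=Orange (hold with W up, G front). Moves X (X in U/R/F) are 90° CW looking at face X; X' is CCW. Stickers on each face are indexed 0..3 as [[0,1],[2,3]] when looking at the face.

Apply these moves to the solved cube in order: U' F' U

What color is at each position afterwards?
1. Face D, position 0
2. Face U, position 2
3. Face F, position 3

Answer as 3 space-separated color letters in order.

Answer: B R G

Derivation:
After move 1 (U'): U=WWWW F=OOGG R=GGRR B=RRBB L=BBOO
After move 2 (F'): F=OGOG U=WWGR R=YGYR D=BOYY L=BWOW
After move 3 (U): U=GWRW F=YGOG R=RRYR B=BWBB L=OGOW
Query 1: D[0] = B
Query 2: U[2] = R
Query 3: F[3] = G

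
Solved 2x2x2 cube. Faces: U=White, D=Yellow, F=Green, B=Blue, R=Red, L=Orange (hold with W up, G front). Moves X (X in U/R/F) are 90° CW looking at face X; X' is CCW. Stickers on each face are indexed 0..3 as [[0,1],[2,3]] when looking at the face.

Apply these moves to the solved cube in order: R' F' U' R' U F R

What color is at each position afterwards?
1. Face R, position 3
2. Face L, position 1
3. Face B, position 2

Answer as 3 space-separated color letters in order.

Answer: R O B

Derivation:
After move 1 (R'): R=RRRR U=WBWB F=GWGW D=YGYG B=YBYB
After move 2 (F'): F=WWGG U=WBRR R=GRYR D=OOYG L=OBOW
After move 3 (U'): U=BRWR F=OBGG R=WWYR B=GRYB L=YBOW
After move 4 (R'): R=WRWY U=BYWG F=ORGR D=OBYG B=GROB
After move 5 (U): U=WBGY F=WRGR R=GRWY B=YBOB L=OROW
After move 6 (F): F=GWRR U=WBWR R=GRYY D=WGYG L=OOOB
After move 7 (R): R=YGYR U=WWWR F=GGRG D=WOYY B=RBBB
Query 1: R[3] = R
Query 2: L[1] = O
Query 3: B[2] = B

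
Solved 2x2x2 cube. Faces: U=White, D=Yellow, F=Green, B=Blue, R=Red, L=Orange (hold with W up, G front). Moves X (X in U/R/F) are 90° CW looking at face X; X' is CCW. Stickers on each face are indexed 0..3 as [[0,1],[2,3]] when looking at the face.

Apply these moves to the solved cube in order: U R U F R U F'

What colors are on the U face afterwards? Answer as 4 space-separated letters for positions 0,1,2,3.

After move 1 (U): U=WWWW F=RRGG R=BBRR B=OOBB L=GGOO
After move 2 (R): R=RBRB U=WRWG F=RYGY D=YBYO B=WOWB
After move 3 (U): U=WWGR F=RBGY R=WORB B=GGWB L=RYOO
After move 4 (F): F=GRYB U=WWOY R=GORB D=RWYO L=RYOB
After move 5 (R): R=RGBO U=WROB F=GWYO D=RWYG B=YGWB
After move 6 (U): U=OWBR F=RGYO R=YGBO B=RYWB L=GWOB
After move 7 (F'): F=GORY U=OWYB R=WGRO D=WBYG L=GROB
Query: U face = OWYB

Answer: O W Y B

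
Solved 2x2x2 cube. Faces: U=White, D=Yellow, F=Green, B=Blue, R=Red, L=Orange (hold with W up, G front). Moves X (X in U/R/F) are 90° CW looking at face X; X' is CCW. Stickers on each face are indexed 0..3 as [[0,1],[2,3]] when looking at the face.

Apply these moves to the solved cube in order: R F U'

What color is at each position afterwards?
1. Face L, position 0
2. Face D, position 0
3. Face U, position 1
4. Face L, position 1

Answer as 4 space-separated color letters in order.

Answer: W R O B

Derivation:
After move 1 (R): R=RRRR U=WGWG F=GYGY D=YBYB B=WBWB
After move 2 (F): F=GGYY U=WGOO R=WRGR D=RRYB L=OYOB
After move 3 (U'): U=GOWO F=OYYY R=GGGR B=WRWB L=WBOB
Query 1: L[0] = W
Query 2: D[0] = R
Query 3: U[1] = O
Query 4: L[1] = B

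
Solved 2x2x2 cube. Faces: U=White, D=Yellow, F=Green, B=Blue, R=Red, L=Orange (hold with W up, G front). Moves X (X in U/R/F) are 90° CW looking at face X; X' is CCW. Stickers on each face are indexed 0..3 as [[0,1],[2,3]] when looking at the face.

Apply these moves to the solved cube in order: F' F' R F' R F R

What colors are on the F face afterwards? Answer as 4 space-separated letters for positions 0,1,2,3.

Answer: G W B Y

Derivation:
After move 1 (F'): F=GGGG U=WWRR R=YRYR D=OOYY L=OWOW
After move 2 (F'): F=GGGG U=WWYY R=OROR D=WWYY L=OROR
After move 3 (R): R=OORR U=WGYG F=GWGY D=WBYB B=YBWB
After move 4 (F'): F=WYGG U=WGOR R=BOWR D=RRYB L=OGOY
After move 5 (R): R=WBRO U=WYOG F=WRGB D=RWYY B=RBGB
After move 6 (F): F=GWBR U=WYYG R=OBGO D=RWYY L=OROW
After move 7 (R): R=GOOB U=WWYR F=GWBY D=RGYR B=GBYB
Query: F face = GWBY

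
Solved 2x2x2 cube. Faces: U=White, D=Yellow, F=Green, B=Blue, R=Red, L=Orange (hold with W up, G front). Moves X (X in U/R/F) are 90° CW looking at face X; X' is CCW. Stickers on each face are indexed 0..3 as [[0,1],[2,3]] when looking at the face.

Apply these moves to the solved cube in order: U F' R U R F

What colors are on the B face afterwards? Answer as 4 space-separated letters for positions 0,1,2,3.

Answer: G W W B

Derivation:
After move 1 (U): U=WWWW F=RRGG R=BBRR B=OOBB L=GGOO
After move 2 (F'): F=RGRG U=WWBR R=YBYR D=GOYY L=GWOW
After move 3 (R): R=YYRB U=WGBG F=RORY D=GBYO B=ROWB
After move 4 (U): U=BWGG F=YYRY R=RORB B=GWWB L=ROOW
After move 5 (R): R=RRBO U=BYGY F=YBRO D=GWYG B=GWWB
After move 6 (F): F=RYOB U=BYWO R=GRYO D=BRYG L=RGOW
Query: B face = GWWB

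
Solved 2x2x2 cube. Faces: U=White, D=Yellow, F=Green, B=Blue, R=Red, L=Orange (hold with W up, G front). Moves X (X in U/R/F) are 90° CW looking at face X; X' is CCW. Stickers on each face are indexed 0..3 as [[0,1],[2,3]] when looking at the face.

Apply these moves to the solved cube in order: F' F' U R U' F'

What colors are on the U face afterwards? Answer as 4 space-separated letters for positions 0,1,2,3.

Answer: R G O R

Derivation:
After move 1 (F'): F=GGGG U=WWRR R=YRYR D=OOYY L=OWOW
After move 2 (F'): F=GGGG U=WWYY R=OROR D=WWYY L=OROR
After move 3 (U): U=YWYW F=ORGG R=BBOR B=ORBB L=GGOR
After move 4 (R): R=OBRB U=YRYG F=OWGY D=WBYO B=WRWB
After move 5 (U'): U=RGYY F=GGGY R=OWRB B=OBWB L=WROR
After move 6 (F'): F=GYGG U=RGOR R=BWWB D=RRYO L=WYOY
Query: U face = RGOR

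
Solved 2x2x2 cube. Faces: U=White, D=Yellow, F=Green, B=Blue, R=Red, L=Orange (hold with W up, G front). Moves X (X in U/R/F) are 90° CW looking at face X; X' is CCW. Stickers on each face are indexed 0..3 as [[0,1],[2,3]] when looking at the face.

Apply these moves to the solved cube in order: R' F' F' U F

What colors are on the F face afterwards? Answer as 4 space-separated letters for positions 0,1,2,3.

Answer: W O G R

Derivation:
After move 1 (R'): R=RRRR U=WBWB F=GWGW D=YGYG B=YBYB
After move 2 (F'): F=WWGG U=WBRR R=GRYR D=OOYG L=OBOW
After move 3 (F'): F=WGWG U=WBGY R=OROR D=BWYG L=OROR
After move 4 (U): U=GWYB F=ORWG R=YBOR B=ORYB L=WGOR
After move 5 (F): F=WOGR U=GWRG R=YBBR D=OYYG L=WBOW
Query: F face = WOGR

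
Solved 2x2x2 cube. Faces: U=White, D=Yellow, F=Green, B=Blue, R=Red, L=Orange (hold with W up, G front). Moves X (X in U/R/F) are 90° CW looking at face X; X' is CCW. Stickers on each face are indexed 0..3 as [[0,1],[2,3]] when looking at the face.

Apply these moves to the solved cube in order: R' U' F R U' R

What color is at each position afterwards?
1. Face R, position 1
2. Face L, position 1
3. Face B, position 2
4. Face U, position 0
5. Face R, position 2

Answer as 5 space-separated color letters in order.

Answer: G R O O W

Derivation:
After move 1 (R'): R=RRRR U=WBWB F=GWGW D=YGYG B=YBYB
After move 2 (U'): U=BBWW F=OOGW R=GWRR B=RRYB L=YBOO
After move 3 (F): F=GOWO U=BBOB R=WWWR D=RGYG L=YYOG
After move 4 (R): R=WWRW U=BOOO F=GGWG D=RYYR B=BRBB
After move 5 (U'): U=OOBO F=YYWG R=GGRW B=WWBB L=BROG
After move 6 (R): R=RGWG U=OYBG F=YYWR D=RBYW B=OWOB
Query 1: R[1] = G
Query 2: L[1] = R
Query 3: B[2] = O
Query 4: U[0] = O
Query 5: R[2] = W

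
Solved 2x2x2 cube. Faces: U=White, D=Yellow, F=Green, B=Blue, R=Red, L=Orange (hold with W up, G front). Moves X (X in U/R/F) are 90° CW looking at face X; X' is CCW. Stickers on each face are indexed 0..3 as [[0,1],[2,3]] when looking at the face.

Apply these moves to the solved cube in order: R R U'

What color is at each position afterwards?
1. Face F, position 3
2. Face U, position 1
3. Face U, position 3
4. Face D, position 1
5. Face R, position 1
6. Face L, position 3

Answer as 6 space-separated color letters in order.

Answer: B Y W W B O

Derivation:
After move 1 (R): R=RRRR U=WGWG F=GYGY D=YBYB B=WBWB
After move 2 (R): R=RRRR U=WYWY F=GBGB D=YWYW B=GBGB
After move 3 (U'): U=YYWW F=OOGB R=GBRR B=RRGB L=GBOO
Query 1: F[3] = B
Query 2: U[1] = Y
Query 3: U[3] = W
Query 4: D[1] = W
Query 5: R[1] = B
Query 6: L[3] = O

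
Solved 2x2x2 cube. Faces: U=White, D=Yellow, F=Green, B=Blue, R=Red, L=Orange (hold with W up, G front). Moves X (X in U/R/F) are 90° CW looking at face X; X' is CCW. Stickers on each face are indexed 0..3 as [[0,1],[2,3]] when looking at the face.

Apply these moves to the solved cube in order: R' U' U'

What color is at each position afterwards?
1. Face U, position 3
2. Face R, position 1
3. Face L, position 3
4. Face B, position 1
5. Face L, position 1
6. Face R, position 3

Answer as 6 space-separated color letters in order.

After move 1 (R'): R=RRRR U=WBWB F=GWGW D=YGYG B=YBYB
After move 2 (U'): U=BBWW F=OOGW R=GWRR B=RRYB L=YBOO
After move 3 (U'): U=BWBW F=YBGW R=OORR B=GWYB L=RROO
Query 1: U[3] = W
Query 2: R[1] = O
Query 3: L[3] = O
Query 4: B[1] = W
Query 5: L[1] = R
Query 6: R[3] = R

Answer: W O O W R R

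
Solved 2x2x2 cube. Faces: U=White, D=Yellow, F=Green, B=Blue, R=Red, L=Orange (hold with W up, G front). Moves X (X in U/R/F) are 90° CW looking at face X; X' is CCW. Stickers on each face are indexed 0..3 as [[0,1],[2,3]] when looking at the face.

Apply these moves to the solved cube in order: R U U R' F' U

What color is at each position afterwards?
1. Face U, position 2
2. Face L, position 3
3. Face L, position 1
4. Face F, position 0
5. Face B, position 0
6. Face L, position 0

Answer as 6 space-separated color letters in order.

After move 1 (R): R=RRRR U=WGWG F=GYGY D=YBYB B=WBWB
After move 2 (U): U=WWGG F=RRGY R=WBRR B=OOWB L=GYOO
After move 3 (U): U=GWGW F=WBGY R=OORR B=GYWB L=RROO
After move 4 (R'): R=OROR U=GWGG F=WWGW D=YBYY B=BYBB
After move 5 (F'): F=WWWG U=GWOO R=BRYR D=ROYY L=RGOG
After move 6 (U): U=OGOW F=BRWG R=BYYR B=RGBB L=WWOG
Query 1: U[2] = O
Query 2: L[3] = G
Query 3: L[1] = W
Query 4: F[0] = B
Query 5: B[0] = R
Query 6: L[0] = W

Answer: O G W B R W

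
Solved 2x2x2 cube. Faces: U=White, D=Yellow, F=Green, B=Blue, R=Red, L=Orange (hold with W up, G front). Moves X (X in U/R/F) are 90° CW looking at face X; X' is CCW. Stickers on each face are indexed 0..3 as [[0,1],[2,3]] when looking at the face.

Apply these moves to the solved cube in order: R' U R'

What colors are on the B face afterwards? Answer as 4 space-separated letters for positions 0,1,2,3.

After move 1 (R'): R=RRRR U=WBWB F=GWGW D=YGYG B=YBYB
After move 2 (U): U=WWBB F=RRGW R=YBRR B=OOYB L=GWOO
After move 3 (R'): R=BRYR U=WYBO F=RWGB D=YRYW B=GOGB
Query: B face = GOGB

Answer: G O G B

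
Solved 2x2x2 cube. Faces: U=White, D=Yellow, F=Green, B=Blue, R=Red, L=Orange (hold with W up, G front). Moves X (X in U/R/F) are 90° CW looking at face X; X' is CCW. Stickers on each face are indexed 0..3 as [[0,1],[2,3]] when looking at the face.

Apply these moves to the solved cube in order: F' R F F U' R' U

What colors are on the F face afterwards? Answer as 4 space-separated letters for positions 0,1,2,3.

After move 1 (F'): F=GGGG U=WWRR R=YRYR D=OOYY L=OWOW
After move 2 (R): R=YYRR U=WGRG F=GOGY D=OBYB B=RBWB
After move 3 (F): F=GGYO U=WGWW R=RYGR D=RYYB L=OOOB
After move 4 (F): F=YGOG U=WGBO R=WYWR D=GRYB L=OROY
After move 5 (U'): U=GOWB F=OROG R=YGWR B=WYWB L=RBOY
After move 6 (R'): R=GRYW U=GWWW F=OOOB D=GRYG B=BYRB
After move 7 (U): U=WGWW F=GROB R=BYYW B=RBRB L=OOOY
Query: F face = GROB

Answer: G R O B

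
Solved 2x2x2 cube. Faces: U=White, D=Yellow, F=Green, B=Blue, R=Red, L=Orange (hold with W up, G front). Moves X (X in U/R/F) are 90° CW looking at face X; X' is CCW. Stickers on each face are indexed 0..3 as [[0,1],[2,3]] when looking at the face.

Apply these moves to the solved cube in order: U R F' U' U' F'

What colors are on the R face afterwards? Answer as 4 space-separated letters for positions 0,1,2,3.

After move 1 (U): U=WWWW F=RRGG R=BBRR B=OOBB L=GGOO
After move 2 (R): R=RBRB U=WRWG F=RYGY D=YBYO B=WOWB
After move 3 (F'): F=YYRG U=WRRR R=BBYB D=GOYO L=GGOW
After move 4 (U'): U=RRWR F=GGRG R=YYYB B=BBWB L=WOOW
After move 5 (U'): U=RRRW F=WORG R=GGYB B=YYWB L=BBOW
After move 6 (F'): F=OGWR U=RRGY R=OGGB D=BWYO L=BWOR
Query: R face = OGGB

Answer: O G G B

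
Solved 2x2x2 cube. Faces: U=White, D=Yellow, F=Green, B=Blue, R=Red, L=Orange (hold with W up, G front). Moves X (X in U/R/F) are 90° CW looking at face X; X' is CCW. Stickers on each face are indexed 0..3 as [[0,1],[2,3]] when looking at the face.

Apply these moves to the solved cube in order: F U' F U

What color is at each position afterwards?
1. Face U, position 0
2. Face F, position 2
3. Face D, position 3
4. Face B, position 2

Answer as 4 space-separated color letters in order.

After move 1 (F): F=GGGG U=WWOO R=WRWR D=RRYY L=OYOY
After move 2 (U'): U=WOWO F=OYGG R=GGWR B=WRBB L=BBOY
After move 3 (F): F=GOGY U=WOYB R=WGOR D=WGYY L=BROR
After move 4 (U): U=YWBO F=WGGY R=WROR B=BRBB L=GOOR
Query 1: U[0] = Y
Query 2: F[2] = G
Query 3: D[3] = Y
Query 4: B[2] = B

Answer: Y G Y B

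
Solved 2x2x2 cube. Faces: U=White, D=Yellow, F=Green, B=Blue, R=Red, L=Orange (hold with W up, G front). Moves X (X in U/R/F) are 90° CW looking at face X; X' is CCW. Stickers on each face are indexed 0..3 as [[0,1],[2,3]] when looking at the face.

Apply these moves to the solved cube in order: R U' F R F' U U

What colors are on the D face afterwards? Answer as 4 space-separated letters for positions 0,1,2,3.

After move 1 (R): R=RRRR U=WGWG F=GYGY D=YBYB B=WBWB
After move 2 (U'): U=GGWW F=OOGY R=GYRR B=RRWB L=WBOO
After move 3 (F): F=GOYO U=GGOB R=WYWR D=RGYB L=WYOB
After move 4 (R): R=WWRY U=GOOO F=GGYB D=RWYR B=BRGB
After move 5 (F'): F=GBGY U=GOWR R=WWRY D=YBYR L=WOOO
After move 6 (U): U=WGRO F=WWGY R=BRRY B=WOGB L=GBOO
After move 7 (U): U=RWOG F=BRGY R=WORY B=GBGB L=WWOO
Query: D face = YBYR

Answer: Y B Y R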